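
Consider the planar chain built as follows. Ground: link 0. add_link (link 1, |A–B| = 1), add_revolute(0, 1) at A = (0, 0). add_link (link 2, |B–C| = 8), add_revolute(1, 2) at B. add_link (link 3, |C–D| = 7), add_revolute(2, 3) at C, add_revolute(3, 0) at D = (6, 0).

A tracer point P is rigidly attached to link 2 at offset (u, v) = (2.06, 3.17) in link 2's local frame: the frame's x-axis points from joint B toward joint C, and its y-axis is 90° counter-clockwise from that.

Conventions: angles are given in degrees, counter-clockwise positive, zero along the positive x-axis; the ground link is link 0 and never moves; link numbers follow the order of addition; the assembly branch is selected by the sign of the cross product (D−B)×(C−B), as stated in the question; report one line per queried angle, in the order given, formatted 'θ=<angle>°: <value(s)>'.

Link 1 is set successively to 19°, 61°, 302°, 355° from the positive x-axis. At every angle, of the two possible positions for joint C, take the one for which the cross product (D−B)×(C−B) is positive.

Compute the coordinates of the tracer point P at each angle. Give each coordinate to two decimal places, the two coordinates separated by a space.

A=(0,0), D=(6.00,0)
θ=19°: B = A + 1.00·(cos19°, sin19°) = (0.9455, 0.3256)
θ=19°: |BD| = 5.0650
θ=19°: circle(B,8.00) ∩ circle(D,7.00): a=4.0132, h=6.9205
θ=19°:   candidates: C₊=(5.3953,6.9738) cross=35.052; C₋=(4.5056,-6.8386) cross=-35.052
θ=19°:   branch + wants cross > 0 → take C=(5.3953,6.9738) (cross=35.052)
θ=19°: ex = (C−B)/|BC| = (0.5562,0.8310); ey = (-0.8310,0.5562)
θ=19°: P = B + 2.06·ex + 3.17·ey = (-0.5430,3.8007)
θ=61°: B = A + 1.00·(cos61°, sin61°) = (0.4848, 0.8746)
θ=61°: |BD| = 5.5841
θ=61°: circle(B,8.00) ∩ circle(D,7.00): a=4.1352, h=6.8484
θ=61°:   candidates: C₊=(5.6416,6.9908) cross=38.242; C₋=(3.4963,-6.5369) cross=-38.242
θ=61°:   branch + wants cross > 0 → take C=(5.6416,6.9908) (cross=38.242)
θ=61°: ex = (C−B)/|BC| = (0.6446,0.7645); ey = (-0.7645,0.6446)
θ=61°: P = B + 2.06·ex + 3.17·ey = (-0.6109,4.4929)
θ=302°: B = A + 1.00·(cos302°, sin302°) = (0.5299, -0.8480)
θ=302°: |BD| = 5.5354
θ=302°: circle(B,8.00) ∩ circle(D,7.00): a=4.1226, h=6.8559
θ=302°:   candidates: C₊=(3.5535,6.5586) cross=37.951; C₋=(5.6542,-6.9915) cross=-37.951
θ=302°:   branch + wants cross > 0 → take C=(3.5535,6.5586) (cross=37.951)
θ=302°: ex = (C−B)/|BC| = (0.3779,0.9258); ey = (-0.9258,0.3779)
θ=302°: P = B + 2.06·ex + 3.17·ey = (-1.6264,2.2573)
θ=355°: B = A + 1.00·(cos355°, sin355°) = (0.9962, -0.0872)
θ=355°: |BD| = 5.0046
θ=355°: circle(B,8.00) ∩ circle(D,7.00): a=4.0009, h=6.9277
θ=355°:   candidates: C₊=(4.8759,6.9091) cross=34.670; C₋=(5.1171,-6.9441) cross=-34.670
θ=355°:   branch + wants cross > 0 → take C=(4.8759,6.9091) (cross=34.670)
θ=355°: ex = (C−B)/|BC| = (0.4850,0.8745); ey = (-0.8745,0.4850)
θ=355°: P = B + 2.06·ex + 3.17·ey = (-0.7771,3.2517)

θ=19°: -0.54 3.80
θ=61°: -0.61 4.49
θ=302°: -1.63 2.26
θ=355°: -0.78 3.25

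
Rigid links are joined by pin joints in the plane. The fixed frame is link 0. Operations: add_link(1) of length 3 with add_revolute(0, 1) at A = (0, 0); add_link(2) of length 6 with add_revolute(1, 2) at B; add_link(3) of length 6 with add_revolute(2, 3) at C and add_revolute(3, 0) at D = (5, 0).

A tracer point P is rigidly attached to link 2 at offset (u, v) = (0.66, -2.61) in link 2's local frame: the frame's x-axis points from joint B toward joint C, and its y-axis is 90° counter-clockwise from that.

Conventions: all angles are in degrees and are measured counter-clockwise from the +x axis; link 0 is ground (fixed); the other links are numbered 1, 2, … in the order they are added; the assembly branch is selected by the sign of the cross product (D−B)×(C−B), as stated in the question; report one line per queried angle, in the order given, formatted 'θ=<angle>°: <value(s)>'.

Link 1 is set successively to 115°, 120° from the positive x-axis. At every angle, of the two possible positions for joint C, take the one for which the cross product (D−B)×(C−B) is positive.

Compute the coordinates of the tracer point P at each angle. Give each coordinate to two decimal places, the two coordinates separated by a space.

A=(0,0), D=(5.00,0)
θ=115°: B = A + 3.00·(cos115°, sin115°) = (-1.2679, 2.7189)
θ=115°: |BD| = 6.8322
θ=115°: circle(B,6.00) ∩ circle(D,6.00): a=3.4161, h=4.9326
θ=115°:   candidates: C₊=(3.8290,5.8846) cross=33.700; C₋=(-0.0969,-3.1657) cross=-33.700
θ=115°:   branch + wants cross > 0 → take C=(3.8290,5.8846) (cross=33.700)
θ=115°: ex = (C−B)/|BC| = (0.8495,0.5276); ey = (-0.5276,0.8495)
θ=115°: P = B + 0.66·ex + -2.61·ey = (0.6699,0.8500)
θ=120°: B = A + 3.00·(cos120°, sin120°) = (-1.5000, 2.5981)
θ=120°: |BD| = 7.0000
θ=120°: circle(B,6.00) ∩ circle(D,6.00): a=3.5000, h=4.8734
θ=120°:   candidates: C₊=(3.5588,5.8243) cross=34.114; C₋=(-0.0588,-3.2263) cross=-34.114
θ=120°:   branch + wants cross > 0 → take C=(3.5588,5.8243) (cross=34.114)
θ=120°: ex = (C−B)/|BC| = (0.8431,0.5377); ey = (-0.5377,0.8431)
θ=120°: P = B + 0.66·ex + -2.61·ey = (0.4599,0.7524)

θ=115°: 0.67 0.85
θ=120°: 0.46 0.75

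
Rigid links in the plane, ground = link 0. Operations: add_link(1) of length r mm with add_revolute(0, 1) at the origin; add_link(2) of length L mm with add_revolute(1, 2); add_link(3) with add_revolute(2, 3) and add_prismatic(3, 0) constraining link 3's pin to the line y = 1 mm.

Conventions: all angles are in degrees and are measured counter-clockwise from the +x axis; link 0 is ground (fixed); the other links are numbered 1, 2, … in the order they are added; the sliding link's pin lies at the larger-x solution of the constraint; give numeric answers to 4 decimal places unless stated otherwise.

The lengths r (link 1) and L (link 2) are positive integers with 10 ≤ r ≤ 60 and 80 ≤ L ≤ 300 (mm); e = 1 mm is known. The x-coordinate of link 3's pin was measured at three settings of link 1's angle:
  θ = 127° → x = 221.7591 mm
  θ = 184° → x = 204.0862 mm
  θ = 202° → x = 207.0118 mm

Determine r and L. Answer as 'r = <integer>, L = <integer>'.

constraint per measurement: (x − r cos θ)² + (r sin θ − e)² = L²
subtracting the θ₁ and θ₂ equations cancels the r² and L² terms:
r = (x₁² − x₂²) / (2[(x₁cos θ₁ + e sin θ₁) − (x₂cos θ₂ + e sin θ₂)]) = 52.9998 → r = 53
L² = (x₁ − r cos θ₁)² + (r sin θ₁ − e)² = 66048.9866 → L = 257.0000 → L = 257
check at θ₃=202°: x = 207.0118 (printed 207.0118) ✓

r = 53, L = 257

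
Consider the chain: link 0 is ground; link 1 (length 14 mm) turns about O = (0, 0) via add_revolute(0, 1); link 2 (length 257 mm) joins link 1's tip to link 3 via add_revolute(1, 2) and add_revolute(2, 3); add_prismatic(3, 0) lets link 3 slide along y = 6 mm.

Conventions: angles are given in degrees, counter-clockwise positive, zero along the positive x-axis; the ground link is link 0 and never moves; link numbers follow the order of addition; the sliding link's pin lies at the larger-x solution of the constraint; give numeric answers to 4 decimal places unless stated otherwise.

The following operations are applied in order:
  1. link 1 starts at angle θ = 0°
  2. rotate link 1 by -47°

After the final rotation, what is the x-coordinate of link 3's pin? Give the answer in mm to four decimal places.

geometry: r = 14 mm, L = 257 mm, e = 6 mm; θ starts at 0°
rotate link 1 by -47°: θ ← 0° -47° = -47°
crank pin P = (r cos θ, r sin θ) = (9.547977, -10.238952)
h = r sin θ − e = -10.238952 − 6 = -16.238952
x = r cos θ + √(L² − h²) = 9.547977 + 256.486445 = 266.034422

266.0344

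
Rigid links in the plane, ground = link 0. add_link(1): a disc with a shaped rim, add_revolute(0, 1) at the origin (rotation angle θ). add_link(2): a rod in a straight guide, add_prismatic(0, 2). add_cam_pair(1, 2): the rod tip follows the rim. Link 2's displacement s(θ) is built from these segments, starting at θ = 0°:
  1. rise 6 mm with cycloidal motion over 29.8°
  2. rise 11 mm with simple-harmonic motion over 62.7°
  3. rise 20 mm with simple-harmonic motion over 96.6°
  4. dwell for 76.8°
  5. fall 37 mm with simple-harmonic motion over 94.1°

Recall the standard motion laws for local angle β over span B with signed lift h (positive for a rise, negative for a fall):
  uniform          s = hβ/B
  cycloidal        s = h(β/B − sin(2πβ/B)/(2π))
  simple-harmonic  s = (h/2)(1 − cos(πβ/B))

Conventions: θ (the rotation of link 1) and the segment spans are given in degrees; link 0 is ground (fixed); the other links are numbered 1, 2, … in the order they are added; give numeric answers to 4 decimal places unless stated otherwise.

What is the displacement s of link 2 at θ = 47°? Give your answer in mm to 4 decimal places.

segment 1 (0° to 29.8°, cycloidal, h = 6) is passed completely: s = 0.0000 + (6) = 6.0000
θ = 47° falls in segment 2 (29.8° to 92.5°, simple-harmonic, h = 11): β = 47 − 29.8 = 17.2°, B = 62.7°; Δs = 11/2·(1 − cos(π·0.2743)) = 1.9191; s = 6.0000 + 1.9191 = 7.9191

7.9191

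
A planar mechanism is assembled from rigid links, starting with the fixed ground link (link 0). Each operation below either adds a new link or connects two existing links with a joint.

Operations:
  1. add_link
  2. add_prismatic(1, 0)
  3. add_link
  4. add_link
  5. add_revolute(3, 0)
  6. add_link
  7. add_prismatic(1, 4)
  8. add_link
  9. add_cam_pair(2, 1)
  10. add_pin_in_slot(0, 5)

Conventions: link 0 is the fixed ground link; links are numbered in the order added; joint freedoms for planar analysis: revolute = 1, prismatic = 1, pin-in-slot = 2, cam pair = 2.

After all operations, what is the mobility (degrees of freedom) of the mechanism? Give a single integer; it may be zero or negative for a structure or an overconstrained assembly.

L=1 J1=0 J2=0
add link → L=2 J1=0 J2=0
P@1,0 dof=1 J1 → L=2 J1=1 J2=0
add link → L=3 J1=1 J2=0
add link → L=4 J1=1 J2=0
R@3,0 dof=1 J1 → L=4 J1=2 J2=0
add link → L=5 J1=2 J2=0
P@1,4 dof=1 J1 → L=5 J1=3 J2=0
add link → L=6 J1=3 J2=0
C@2,1 dof=2 J2 → L=6 J1=3 J2=1
PS@0,5 dof=2 J2 → L=6 J1=3 J2=2
M=3(L−1)−2J1−J2=3·5−2·3−2=7

M = 7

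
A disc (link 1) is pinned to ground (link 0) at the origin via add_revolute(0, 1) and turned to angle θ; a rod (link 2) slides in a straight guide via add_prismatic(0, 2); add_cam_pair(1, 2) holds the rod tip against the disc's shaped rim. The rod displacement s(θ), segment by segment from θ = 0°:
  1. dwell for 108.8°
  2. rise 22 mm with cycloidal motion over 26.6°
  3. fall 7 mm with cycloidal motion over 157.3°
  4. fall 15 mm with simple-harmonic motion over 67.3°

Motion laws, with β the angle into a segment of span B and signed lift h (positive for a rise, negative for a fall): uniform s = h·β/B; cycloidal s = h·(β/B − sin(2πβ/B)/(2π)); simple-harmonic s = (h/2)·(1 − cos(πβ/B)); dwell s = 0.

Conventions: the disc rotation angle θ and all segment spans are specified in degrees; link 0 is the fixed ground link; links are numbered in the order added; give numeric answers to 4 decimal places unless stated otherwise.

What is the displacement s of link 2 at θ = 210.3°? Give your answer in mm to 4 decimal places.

segment 1 (0° to 108.8°, dwell): s unchanged at 0.0000
segment 2 (108.8° to 135.4°, cycloidal, h = 22) is passed completely: s = 0.0000 + (22) = 22.0000
θ = 210.3° falls in segment 3 (135.4° to 292.7°, cycloidal, h = -7): β = 210.3 − 135.4 = 74.9°, B = 157.3°; Δs = -7·(0.4762 − sin(2π·0.4762)/(2π)) = -3.1669; s = 22.0000 − 3.1669 = 18.8331

18.8331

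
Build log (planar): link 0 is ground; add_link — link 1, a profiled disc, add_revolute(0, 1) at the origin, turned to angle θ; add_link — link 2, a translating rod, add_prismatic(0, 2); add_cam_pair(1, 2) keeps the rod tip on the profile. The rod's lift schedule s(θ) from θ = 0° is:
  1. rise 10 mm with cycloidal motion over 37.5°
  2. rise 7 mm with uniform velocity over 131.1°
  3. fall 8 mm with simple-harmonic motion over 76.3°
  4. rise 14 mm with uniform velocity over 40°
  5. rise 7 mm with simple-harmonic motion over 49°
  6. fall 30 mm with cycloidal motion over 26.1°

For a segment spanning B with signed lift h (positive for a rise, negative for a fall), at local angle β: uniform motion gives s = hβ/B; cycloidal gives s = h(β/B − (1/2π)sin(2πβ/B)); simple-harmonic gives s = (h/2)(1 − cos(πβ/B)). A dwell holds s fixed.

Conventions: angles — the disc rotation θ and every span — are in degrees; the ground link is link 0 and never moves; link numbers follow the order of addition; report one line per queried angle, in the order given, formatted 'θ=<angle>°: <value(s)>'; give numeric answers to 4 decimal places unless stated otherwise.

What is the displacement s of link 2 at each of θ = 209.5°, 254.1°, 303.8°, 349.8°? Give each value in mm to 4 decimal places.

seg 1 [0°–37.5°] cycloidal, h=10: full span → s += 10 → s = 10.0000
seg 2 [37.5°–168.6°] uniform, h=7: full span → s += 7 → s = 17.0000
seg 3 [168.6°–244.9°] simple-harmonic, h=-8: θ=209.5° here. β=40.9, B=76.3. -8/2·(1 − cos(π·0.5360)) = -4.4519 → s = 12.5481
seg 3 [168.6°–244.9°] simple-harmonic, h=-8: full span → s += -8 → s = 9.0000
seg 4 [244.9°–284.9°] uniform, h=14: θ=254.1° here. β=9.2, B=40. 14·9.2/40 = 3.2200 → s = 12.2200
seg 4 [244.9°–284.9°] uniform, h=14: full span → s += 14 → s = 23.0000
seg 5 [284.9°–333.9°] simple-harmonic, h=7: θ=303.8° here. β=18.9, B=49. 7/2·(1 − cos(π·0.3857)) = 2.2702 → s = 25.2702
seg 5 [284.9°–333.9°] simple-harmonic, h=7: full span → s += 7 → s = 30.0000
seg 6 [333.9°–360°] cycloidal, h=-30: θ=349.8° here. β=15.9, B=26.1. -30·(0.6092 − sin(2π·0.6092)/(2π)) = -21.3007 → s = 8.6993

θ=209.5°: 12.5481
θ=254.1°: 12.2200
θ=303.8°: 25.2702
θ=349.8°: 8.6993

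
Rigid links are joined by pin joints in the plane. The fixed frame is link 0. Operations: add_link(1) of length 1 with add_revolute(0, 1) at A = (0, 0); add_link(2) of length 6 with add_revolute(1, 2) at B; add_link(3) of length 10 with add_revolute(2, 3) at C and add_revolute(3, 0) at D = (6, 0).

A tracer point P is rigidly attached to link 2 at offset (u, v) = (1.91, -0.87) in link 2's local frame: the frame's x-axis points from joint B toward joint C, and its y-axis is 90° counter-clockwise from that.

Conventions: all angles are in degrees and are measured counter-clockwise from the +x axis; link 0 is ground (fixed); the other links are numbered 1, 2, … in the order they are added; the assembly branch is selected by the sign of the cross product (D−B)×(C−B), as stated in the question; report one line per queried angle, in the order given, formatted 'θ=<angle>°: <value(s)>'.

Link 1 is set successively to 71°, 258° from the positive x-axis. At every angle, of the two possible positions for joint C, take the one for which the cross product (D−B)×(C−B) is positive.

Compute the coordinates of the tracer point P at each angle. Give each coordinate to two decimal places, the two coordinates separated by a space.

A=(0,0), D=(6.00,0)
θ=71°: B = A + 1.00·(cos71°, sin71°) = (0.3256, 0.9455)
θ=71°: |BD| = 5.7527
θ=71°: circle(B,6.00) ∩ circle(D,10.00): a=-2.6863, h=5.3651
θ=71°:   candidates: C₊=(-1.4424,6.6791) cross=30.863; C₋=(-3.2060,-3.9050) cross=-30.863
θ=71°:   branch + wants cross > 0 → take C=(-1.4424,6.6791) (cross=30.863)
θ=71°: ex = (C−B)/|BC| = (-0.2947,0.9556); ey = (-0.9556,-0.2947)
θ=71°: P = B + 1.91·ex + -0.87·ey = (0.5941,3.0271)
θ=258°: B = A + 1.00·(cos258°, sin258°) = (-0.2079, -0.9781)
θ=258°: |BD| = 6.2845
θ=258°: circle(B,6.00) ∩ circle(D,10.00): a=-1.9496, h=5.6744
θ=258°:   candidates: C₊=(-3.0170,4.3237) cross=35.661; C₋=(-1.2506,-6.8869) cross=-35.661
θ=258°:   branch + wants cross > 0 → take C=(-3.0170,4.3237) (cross=35.661)
θ=258°: ex = (C−B)/|BC| = (-0.4682,0.8836); ey = (-0.8836,-0.4682)
θ=258°: P = B + 1.91·ex + -0.87·ey = (-0.3334,1.1169)

θ=71°: 0.59 3.03
θ=258°: -0.33 1.12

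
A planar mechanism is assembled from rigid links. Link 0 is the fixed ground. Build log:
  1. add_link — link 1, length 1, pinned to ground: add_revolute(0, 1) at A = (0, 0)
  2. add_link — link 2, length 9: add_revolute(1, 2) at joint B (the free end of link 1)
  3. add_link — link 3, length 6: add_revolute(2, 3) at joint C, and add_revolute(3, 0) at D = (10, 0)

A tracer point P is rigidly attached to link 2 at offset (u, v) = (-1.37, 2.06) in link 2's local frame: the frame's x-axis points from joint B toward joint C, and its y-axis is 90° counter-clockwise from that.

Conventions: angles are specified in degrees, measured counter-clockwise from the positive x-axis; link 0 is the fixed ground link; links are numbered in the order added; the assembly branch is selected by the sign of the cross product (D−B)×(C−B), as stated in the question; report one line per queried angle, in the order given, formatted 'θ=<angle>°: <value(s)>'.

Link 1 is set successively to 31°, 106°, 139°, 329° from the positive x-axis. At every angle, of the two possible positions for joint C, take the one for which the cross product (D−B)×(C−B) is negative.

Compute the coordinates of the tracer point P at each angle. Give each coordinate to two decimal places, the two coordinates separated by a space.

A=(0,0), D=(10.00,0)
θ=31°: B = A + 1.00·(cos31°, sin31°) = (0.8572, 0.5150)
θ=31°: |BD| = 9.1573
θ=31°: circle(B,9.00) ∩ circle(D,6.00): a=7.0357, h=5.6124
θ=31°:   candidates: C₊=(8.1974,5.7228) cross=51.394; C₋=(7.5661,-5.4842) cross=-51.394
θ=31°:   branch - wants cross < 0 → take C=(7.5661,-5.4842) (cross=-51.394)
θ=31°: ex = (C−B)/|BC| = (0.7454,-0.6666); ey = (0.6666,0.7454)
θ=31°: P = B + -1.37·ex + 2.06·ey = (1.2091,2.9638)
θ=106°: B = A + 1.00·(cos106°, sin106°) = (-0.2756, 0.9613)
θ=106°: |BD| = 10.3205
θ=106°: circle(B,9.00) ∩ circle(D,6.00): a=7.3404, h=5.2076
θ=106°:   candidates: C₊=(7.5179,5.4625) cross=53.745; C₋=(6.5478,-4.9074) cross=-53.745
θ=106°:   branch - wants cross < 0 → take C=(6.5478,-4.9074) (cross=-53.745)
θ=106°: ex = (C−B)/|BC| = (0.7582,-0.6521); ey = (0.6521,0.7582)
θ=106°: P = B + -1.37·ex + 2.06·ey = (0.0289,3.4164)
θ=139°: B = A + 1.00·(cos139°, sin139°) = (-0.7547, 0.6561)
θ=139°: |BD| = 10.7747
θ=139°: circle(B,9.00) ∩ circle(D,6.00): a=7.4756, h=5.0116
θ=139°:   candidates: C₊=(7.0121,5.2031) cross=53.998; C₋=(6.4018,-4.8014) cross=-53.998
θ=139°:   branch - wants cross < 0 → take C=(6.4018,-4.8014) (cross=-53.998)
θ=139°: ex = (C−B)/|BC| = (0.7952,-0.6064); ey = (0.6064,0.7952)
θ=139°: P = B + -1.37·ex + 2.06·ey = (-0.5949,3.1249)
θ=329°: B = A + 1.00·(cos329°, sin329°) = (0.8572, -0.5150)
θ=329°: |BD| = 9.1573
θ=329°: circle(B,9.00) ∩ circle(D,6.00): a=7.0357, h=5.6124
θ=329°:   candidates: C₊=(7.5661,5.4842) cross=51.394; C₋=(8.1974,-5.7228) cross=-51.394
θ=329°:   branch - wants cross < 0 → take C=(8.1974,-5.7228) (cross=-51.394)
θ=329°: ex = (C−B)/|BC| = (0.8156,-0.5786); ey = (0.5786,0.8156)
θ=329°: P = B + -1.37·ex + 2.06·ey = (0.9318,1.9578)

θ=31°: 1.21 2.96
θ=106°: 0.03 3.42
θ=139°: -0.59 3.12
θ=329°: 0.93 1.96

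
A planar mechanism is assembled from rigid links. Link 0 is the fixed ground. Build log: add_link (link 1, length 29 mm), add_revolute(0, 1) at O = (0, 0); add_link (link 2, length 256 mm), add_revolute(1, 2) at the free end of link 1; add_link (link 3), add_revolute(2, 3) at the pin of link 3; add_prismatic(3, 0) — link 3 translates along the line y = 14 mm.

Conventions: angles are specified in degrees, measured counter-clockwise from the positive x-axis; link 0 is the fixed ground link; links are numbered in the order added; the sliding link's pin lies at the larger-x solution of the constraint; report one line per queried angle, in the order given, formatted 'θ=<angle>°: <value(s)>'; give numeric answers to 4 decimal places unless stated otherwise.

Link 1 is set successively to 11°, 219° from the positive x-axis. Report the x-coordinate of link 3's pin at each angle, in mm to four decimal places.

geometry: r = 29 mm, L = 256 mm, e = 14 mm
θ=11°: crank pin P = (r cos θ, r sin θ) = (28.467188, 5.533461)
θ=11°: h = r sin θ − e = 5.533461 − 14 = -8.466539
θ=11°: x = r cos θ + √(L² − h²) = 28.467188 + 255.859957 = 284.327146
θ=219°: crank pin P = (r cos θ, r sin θ) = (-22.537233, -18.250291)
θ=219°: h = r sin θ − e = -18.250291 − 14 = -32.250291
θ=219°: x = r cos θ + √(L² − h²) = -22.537233 + 253.960467 = 231.423234

θ=11°: 284.3271
θ=219°: 231.4232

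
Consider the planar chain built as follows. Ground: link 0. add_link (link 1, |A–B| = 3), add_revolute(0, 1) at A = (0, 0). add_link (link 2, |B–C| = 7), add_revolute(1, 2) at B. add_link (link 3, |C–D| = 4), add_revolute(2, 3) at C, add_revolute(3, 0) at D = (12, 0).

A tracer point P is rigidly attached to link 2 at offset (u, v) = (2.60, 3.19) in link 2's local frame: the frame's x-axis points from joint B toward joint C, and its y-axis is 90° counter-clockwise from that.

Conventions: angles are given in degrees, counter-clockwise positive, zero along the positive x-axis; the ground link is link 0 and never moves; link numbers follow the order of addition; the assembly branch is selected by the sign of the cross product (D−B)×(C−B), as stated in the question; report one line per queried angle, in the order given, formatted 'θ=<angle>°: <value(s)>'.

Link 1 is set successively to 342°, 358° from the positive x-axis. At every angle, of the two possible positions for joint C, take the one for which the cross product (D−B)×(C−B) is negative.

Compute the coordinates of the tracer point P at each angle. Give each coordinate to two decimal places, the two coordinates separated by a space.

A=(0,0), D=(12.00,0)
θ=342°: B = A + 3.00·(cos342°, sin342°) = (2.8532, -0.9271)
θ=342°: |BD| = 9.1937
θ=342°: circle(B,7.00) ∩ circle(D,4.00): a=6.3916, h=2.8545
θ=342°:   candidates: C₊=(8.9243,2.5574) cross=26.243; C₋=(9.5000,-3.1225) cross=-26.243
θ=342°:   branch - wants cross < 0 → take C=(9.5000,-3.1225) (cross=-26.243)
θ=342°: ex = (C−B)/|BC| = (0.9495,-0.3136); ey = (0.3136,0.9495)
θ=342°: P = B + 2.60·ex + 3.19·ey = (6.3225,1.2865)
θ=358°: B = A + 3.00·(cos358°, sin358°) = (2.9982, -0.1047)
θ=358°: |BD| = 9.0024
θ=358°: circle(B,7.00) ∩ circle(D,4.00): a=6.3341, h=2.9799
θ=358°:   candidates: C₊=(9.2971,2.9487) cross=26.826; C₋=(9.3665,-3.0107) cross=-26.826
θ=358°:   branch - wants cross < 0 → take C=(9.3665,-3.0107) (cross=-26.826)
θ=358°: ex = (C−B)/|BC| = (0.9098,-0.4151); ey = (0.4151,0.9098)
θ=358°: P = B + 2.60·ex + 3.19·ey = (6.6879,1.7180)

θ=342°: 6.32 1.29
θ=358°: 6.69 1.72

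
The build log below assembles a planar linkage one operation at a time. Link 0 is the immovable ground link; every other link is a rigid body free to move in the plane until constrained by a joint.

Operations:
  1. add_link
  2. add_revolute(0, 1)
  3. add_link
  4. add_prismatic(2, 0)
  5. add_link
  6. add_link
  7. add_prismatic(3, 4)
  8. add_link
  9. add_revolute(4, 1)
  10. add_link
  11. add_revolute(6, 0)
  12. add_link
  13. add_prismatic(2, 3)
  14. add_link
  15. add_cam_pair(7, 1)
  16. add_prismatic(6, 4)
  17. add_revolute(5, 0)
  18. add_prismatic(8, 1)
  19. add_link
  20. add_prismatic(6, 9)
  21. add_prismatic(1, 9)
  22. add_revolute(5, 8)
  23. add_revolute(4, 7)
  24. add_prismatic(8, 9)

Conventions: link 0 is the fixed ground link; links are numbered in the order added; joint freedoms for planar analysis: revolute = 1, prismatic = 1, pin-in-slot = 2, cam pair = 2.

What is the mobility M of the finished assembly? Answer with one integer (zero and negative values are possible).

(L,J1,J2)=(1,0,0); link0 fixed
link1: (2,0,0)
R 0-1 [J1]: (2,1,0)
link2: (3,1,0)
P 2-0 [J1]: (3,2,0)
link3: (4,2,0)
link4: (5,2,0)
P 3-4 [J1]: (5,3,0)
link5: (6,3,0)
R 4-1 [J1]: (6,4,0)
link6: (7,4,0)
R 6-0 [J1]: (7,5,0)
link7: (8,5,0)
P 2-3 [J1]: (8,6,0)
link8: (9,6,0)
C 7-1 [J2]: (9,6,1)
P 6-4 [J1]: (9,7,1)
R 5-0 [J1]: (9,8,1)
P 8-1 [J1]: (9,9,1)
link9: (10,9,1)
P 6-9 [J1]: (10,10,1)
P 1-9 [J1]: (10,11,1)
R 5-8 [J1]: (10,12,1)
R 4-7 [J1]: (10,13,1)
P 8-9 [J1]: (10,14,1)
Grübler: 3·9 − 2·14 − 1 = -2

M = -2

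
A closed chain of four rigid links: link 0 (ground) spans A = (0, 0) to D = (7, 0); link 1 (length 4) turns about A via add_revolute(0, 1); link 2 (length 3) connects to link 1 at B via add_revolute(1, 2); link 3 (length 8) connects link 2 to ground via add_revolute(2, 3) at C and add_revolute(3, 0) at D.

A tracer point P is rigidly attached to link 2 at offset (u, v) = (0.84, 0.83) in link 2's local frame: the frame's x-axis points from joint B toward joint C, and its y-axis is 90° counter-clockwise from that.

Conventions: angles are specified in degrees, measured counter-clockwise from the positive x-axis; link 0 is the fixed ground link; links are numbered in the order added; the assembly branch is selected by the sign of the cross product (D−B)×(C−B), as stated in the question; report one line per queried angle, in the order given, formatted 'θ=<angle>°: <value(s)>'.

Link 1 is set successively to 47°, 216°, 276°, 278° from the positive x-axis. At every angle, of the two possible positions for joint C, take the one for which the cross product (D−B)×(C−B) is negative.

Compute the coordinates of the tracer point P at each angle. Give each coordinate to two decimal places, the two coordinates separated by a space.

A=(0,0), D=(7.00,0)
θ=47°: B = A + 4.00·(cos47°, sin47°) = (2.7280, 2.9254)
θ=47°: |BD| = 5.1777
θ=47°: circle(B,3.00) ∩ circle(D,8.00): a=-2.7225, h=1.2602
θ=47°:   candidates: C₊=(1.1938,5.5034) cross=6.525; C₋=(-0.2303,3.4238) cross=-6.525
θ=47°:   branch - wants cross < 0 → take C=(-0.2303,3.4238) (cross=-6.525)
θ=47°: ex = (C−B)/|BC| = (-0.9861,0.1661); ey = (-0.1661,-0.9861)
θ=47°: P = B + 0.84·ex + 0.83·ey = (1.7618,2.2465)
θ=216°: B = A + 4.00·(cos216°, sin216°) = (-3.2361, -2.3511)
θ=216°: |BD| = 10.5026
θ=216°: circle(B,3.00) ∩ circle(D,8.00): a=2.6329, h=1.4380
θ=216°:   candidates: C₊=(-0.9919,-0.3603) cross=15.102; C₋=(-0.3481,-3.1632) cross=-15.102
θ=216°:   branch - wants cross < 0 → take C=(-0.3481,-3.1632) (cross=-15.102)
θ=216°: ex = (C−B)/|BC| = (0.9627,-0.2707); ey = (0.2707,0.9627)
θ=216°: P = B + 0.84·ex + 0.83·ey = (-2.2028,-1.7795)
θ=276°: B = A + 4.00·(cos276°, sin276°) = (0.4181, -3.9781)
θ=276°: |BD| = 7.6907
θ=276°: circle(B,3.00) ∩ circle(D,8.00): a=0.2696, h=2.9879
θ=276°:   candidates: C₊=(-0.8967,-1.2816) cross=22.979; C₋=(2.1943,-6.3957) cross=-22.979
θ=276°:   branch - wants cross < 0 → take C=(2.1943,-6.3957) (cross=-22.979)
θ=276°: ex = (C−B)/|BC| = (0.5921,-0.8059); ey = (0.8059,0.5921)
θ=276°: P = B + 0.84·ex + 0.83·ey = (1.5843,-4.1636)
θ=278°: B = A + 4.00·(cos278°, sin278°) = (0.5567, -3.9611)
θ=278°: |BD| = 7.5635
θ=278°: circle(B,3.00) ∩ circle(D,8.00): a=0.1459, h=2.9965
θ=278°:   candidates: C₊=(-0.8883,-1.3320) cross=22.664; C₋=(2.2502,-6.4374) cross=-22.664
θ=278°:   branch - wants cross < 0 → take C=(2.2502,-6.4374) (cross=-22.664)
θ=278°: ex = (C−B)/|BC| = (0.5645,-0.8254); ey = (0.8254,0.5645)
θ=278°: P = B + 0.84·ex + 0.83·ey = (1.7160,-4.1859)

θ=47°: 1.76 2.25
θ=216°: -2.20 -1.78
θ=276°: 1.58 -4.16
θ=278°: 1.72 -4.19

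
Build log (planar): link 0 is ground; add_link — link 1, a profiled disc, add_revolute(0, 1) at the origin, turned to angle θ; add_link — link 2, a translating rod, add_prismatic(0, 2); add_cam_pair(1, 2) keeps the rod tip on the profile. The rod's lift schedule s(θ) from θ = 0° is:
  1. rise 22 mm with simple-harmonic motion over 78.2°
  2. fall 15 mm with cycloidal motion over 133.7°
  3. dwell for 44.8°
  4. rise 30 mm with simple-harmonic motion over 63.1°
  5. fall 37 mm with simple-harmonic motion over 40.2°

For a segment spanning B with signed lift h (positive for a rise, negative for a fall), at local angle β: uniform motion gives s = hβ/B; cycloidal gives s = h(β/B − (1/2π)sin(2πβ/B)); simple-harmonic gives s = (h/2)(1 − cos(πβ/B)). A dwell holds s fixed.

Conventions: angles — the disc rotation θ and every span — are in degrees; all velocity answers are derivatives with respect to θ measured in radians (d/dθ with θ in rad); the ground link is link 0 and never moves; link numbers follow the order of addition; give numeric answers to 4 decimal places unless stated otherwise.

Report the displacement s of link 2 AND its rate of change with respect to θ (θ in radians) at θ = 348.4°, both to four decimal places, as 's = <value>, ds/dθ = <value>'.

seg 1 [0°–78.2°] simple-harmonic, h=22: full span → s += 22 → s = 22.0000
seg 2 [78.2°–211.9°] cycloidal, h=-15: full span → s += -15 → s = 7.0000
seg 3 [211.9°–256.7°] dwell: s stays 7.0000
seg 4 [256.7°–319.8°] simple-harmonic, h=30: full span → s += 30 → s = 37.0000
seg 5 [319.8°–360°] simple-harmonic, h=-37: θ=348.4° here. β=28.6, B=40.2. -37/2·(1 − cos(π·0.7114)) = -29.9049 → s = 7.0951
velocity in seg [319.8°–360°] (simple-harmonic), θ in radians: β = 28.6° = 0.4992 rad, B = 40.2° = 0.7016 rad; ds/dθ = (πh/(2B)) sin(πβ/B) = (π·(-37)/(2·0.7016)) sin(π·0.7114) = -65.222342 mm/rad

s = 7.0951, ds/dθ = -65.2223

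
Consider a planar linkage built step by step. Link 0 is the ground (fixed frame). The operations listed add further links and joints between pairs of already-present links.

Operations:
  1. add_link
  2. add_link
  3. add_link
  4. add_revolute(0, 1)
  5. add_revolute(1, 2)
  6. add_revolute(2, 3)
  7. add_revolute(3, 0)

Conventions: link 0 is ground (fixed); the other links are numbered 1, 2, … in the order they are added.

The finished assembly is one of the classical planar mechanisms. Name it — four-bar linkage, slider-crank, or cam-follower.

links: 4 (incl. ground); joints: 4 revolute, 0 prismatic, 0 higher (cam) pair, forming one closed loop
4 links in a single 4R loop → four-bar linkage

four-bar linkage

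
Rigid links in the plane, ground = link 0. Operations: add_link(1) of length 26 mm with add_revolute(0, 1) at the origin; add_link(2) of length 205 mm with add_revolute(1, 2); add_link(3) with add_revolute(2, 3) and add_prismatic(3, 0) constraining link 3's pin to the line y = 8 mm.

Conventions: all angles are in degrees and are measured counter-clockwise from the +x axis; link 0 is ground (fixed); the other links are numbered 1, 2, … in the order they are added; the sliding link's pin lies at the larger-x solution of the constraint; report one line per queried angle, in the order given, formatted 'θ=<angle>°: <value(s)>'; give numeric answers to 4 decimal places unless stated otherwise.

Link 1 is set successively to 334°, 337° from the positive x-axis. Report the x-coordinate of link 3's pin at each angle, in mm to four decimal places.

geometry: r = 26 mm, L = 205 mm, e = 8 mm
θ=334°: crank pin P = (r cos θ, r sin θ) = (23.368645, -11.397650)
θ=334°: h = r sin θ − e = -11.397650 − 8 = -19.397650
θ=334°: x = r cos θ + √(L² − h²) = 23.368645 + 204.080208 = 227.448853
θ=337°: crank pin P = (r cos θ, r sin θ) = (23.933126, -10.159009)
θ=337°: h = r sin θ − e = -10.159009 − 8 = -18.159009
θ=337°: x = r cos θ + √(L² − h²) = 23.933126 + 204.194149 = 228.127275

θ=334°: 227.4489
θ=337°: 228.1273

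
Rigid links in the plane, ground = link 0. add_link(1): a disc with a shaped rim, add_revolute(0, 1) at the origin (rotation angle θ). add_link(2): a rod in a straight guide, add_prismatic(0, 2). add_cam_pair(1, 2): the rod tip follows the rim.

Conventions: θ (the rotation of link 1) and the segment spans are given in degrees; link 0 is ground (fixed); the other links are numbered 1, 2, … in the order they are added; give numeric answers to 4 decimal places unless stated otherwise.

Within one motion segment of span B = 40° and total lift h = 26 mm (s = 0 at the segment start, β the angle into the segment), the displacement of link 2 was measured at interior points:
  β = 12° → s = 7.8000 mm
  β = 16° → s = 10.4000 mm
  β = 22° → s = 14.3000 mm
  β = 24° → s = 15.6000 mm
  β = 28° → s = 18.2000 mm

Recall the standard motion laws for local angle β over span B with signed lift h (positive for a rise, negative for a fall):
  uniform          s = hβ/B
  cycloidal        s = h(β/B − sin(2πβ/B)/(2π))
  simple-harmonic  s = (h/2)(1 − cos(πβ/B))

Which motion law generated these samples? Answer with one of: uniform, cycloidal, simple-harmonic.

candidates at β/B = r: uniform s = h·r (linear in β); cycloidal s = h·(r − sin(2πr)/(2π)); simple-harmonic s = (h/2)(1 − cos(πr))
β=12°: printed 7.8000 | uniform 7.8000, cycloidal 3.8645, simple-harmonic 5.3588
β=16°: printed 10.4000 | uniform 10.4000, cycloidal 7.9677, simple-harmonic 8.9828
β=22°: printed 14.3000 | uniform 14.3000, cycloidal 15.5787, simple-harmonic 15.0336
β=24°: printed 15.6000 | uniform 15.6000, cycloidal 18.0323, simple-harmonic 17.0172
β=28°: printed 18.2000 | uniform 18.2000, cycloidal 22.1355, simple-harmonic 20.6412
only one law matches every sample → uniform

uniform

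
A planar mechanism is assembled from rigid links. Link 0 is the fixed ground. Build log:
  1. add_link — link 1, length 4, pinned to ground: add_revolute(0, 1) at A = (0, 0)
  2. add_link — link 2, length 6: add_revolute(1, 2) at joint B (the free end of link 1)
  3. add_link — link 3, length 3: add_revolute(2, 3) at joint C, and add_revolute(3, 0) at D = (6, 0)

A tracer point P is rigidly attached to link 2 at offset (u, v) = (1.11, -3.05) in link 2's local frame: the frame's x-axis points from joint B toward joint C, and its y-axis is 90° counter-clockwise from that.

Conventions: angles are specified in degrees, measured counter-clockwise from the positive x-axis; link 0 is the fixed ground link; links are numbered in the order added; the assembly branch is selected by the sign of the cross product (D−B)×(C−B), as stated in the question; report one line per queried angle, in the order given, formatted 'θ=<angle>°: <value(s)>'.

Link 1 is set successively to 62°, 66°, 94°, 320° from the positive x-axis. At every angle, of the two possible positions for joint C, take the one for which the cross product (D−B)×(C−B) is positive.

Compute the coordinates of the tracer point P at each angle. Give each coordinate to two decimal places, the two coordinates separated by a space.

A=(0,0), D=(6.00,0)
θ=62°: B = A + 4.00·(cos62°, sin62°) = (1.8779, 3.5318)
θ=62°: |BD| = 5.4282
θ=62°: circle(B,6.00) ∩ circle(D,3.00): a=5.2011, h=2.9914
θ=62°:   candidates: C₊=(7.7739,2.4194) cross=16.238; C₋=(3.8812,-2.1239) cross=-16.238
θ=62°:   branch + wants cross > 0 → take C=(7.7739,2.4194) (cross=16.238)
θ=62°: ex = (C−B)/|BC| = (0.9827,-0.1854); ey = (0.1854,0.9827)
θ=62°: P = B + 1.11·ex + -3.05·ey = (2.4032,0.3289)
θ=66°: B = A + 4.00·(cos66°, sin66°) = (1.6269, 3.6542)
θ=66°: |BD| = 5.6988
θ=66°: circle(B,6.00) ∩ circle(D,3.00): a=5.2183, h=2.9613
θ=66°:   candidates: C₊=(7.5301,2.5805) cross=16.876; C₋=(3.7325,-1.9643) cross=-16.876
θ=66°:   branch + wants cross > 0 → take C=(7.5301,2.5805) (cross=16.876)
θ=66°: ex = (C−B)/|BC| = (0.9839,-0.1790); ey = (0.1790,0.9839)
θ=66°: P = B + 1.11·ex + -3.05·ey = (2.1732,0.4548)
θ=94°: B = A + 4.00·(cos94°, sin94°) = (-0.2790, 3.9903)
θ=94°: |BD| = 7.4396
θ=94°: circle(B,6.00) ∩ circle(D,3.00): a=5.5344, h=2.3174
θ=94°:   candidates: C₊=(5.6349,2.9777) cross=17.240; C₋=(3.1491,-0.9340) cross=-17.240
θ=94°:   branch + wants cross > 0 → take C=(5.6349,2.9777) (cross=17.240)
θ=94°: ex = (C−B)/|BC| = (0.9857,-0.1688); ey = (0.1688,0.9857)
θ=94°: P = B + 1.11·ex + -3.05·ey = (0.3003,0.7967)
θ=320°: B = A + 4.00·(cos320°, sin320°) = (3.0642, -2.5712)
θ=320°: |BD| = 3.9025
θ=320°: circle(B,6.00) ∩ circle(D,3.00): a=5.4106, h=2.5934
θ=320°:   candidates: C₊=(5.4258,2.9445) cross=10.121; C₋=(8.8431,-0.9575) cross=-10.121
θ=320°:   branch + wants cross > 0 → take C=(5.4258,2.9445) (cross=10.121)
θ=320°: ex = (C−B)/|BC| = (0.3936,0.9193); ey = (-0.9193,0.3936)
θ=320°: P = B + 1.11·ex + -3.05·ey = (6.3049,-2.7512)

θ=62°: 2.40 0.33
θ=66°: 2.17 0.45
θ=94°: 0.30 0.80
θ=320°: 6.30 -2.75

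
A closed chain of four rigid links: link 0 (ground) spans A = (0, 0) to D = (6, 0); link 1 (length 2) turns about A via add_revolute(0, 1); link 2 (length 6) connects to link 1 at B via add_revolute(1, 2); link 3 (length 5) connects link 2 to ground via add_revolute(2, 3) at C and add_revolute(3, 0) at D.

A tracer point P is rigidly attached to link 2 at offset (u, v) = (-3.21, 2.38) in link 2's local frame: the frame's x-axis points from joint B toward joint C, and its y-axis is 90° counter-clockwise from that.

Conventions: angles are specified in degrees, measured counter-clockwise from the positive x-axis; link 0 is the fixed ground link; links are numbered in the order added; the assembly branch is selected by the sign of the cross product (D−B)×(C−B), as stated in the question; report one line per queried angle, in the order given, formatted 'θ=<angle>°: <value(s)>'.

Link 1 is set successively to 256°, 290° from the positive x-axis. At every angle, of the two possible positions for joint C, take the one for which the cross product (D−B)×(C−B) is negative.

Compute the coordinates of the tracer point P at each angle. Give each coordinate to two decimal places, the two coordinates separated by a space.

A=(0,0), D=(6.00,0)
θ=256°: B = A + 2.00·(cos256°, sin256°) = (-0.4838, -1.9406)
θ=256°: |BD| = 6.7680
θ=256°: circle(B,6.00) ∩ circle(D,5.00): a=4.1967, h=4.2881
θ=256°:   candidates: C₊=(2.3071,3.3708) cross=29.022; C₋=(4.7661,-4.8454) cross=-29.022
θ=256°:   branch - wants cross < 0 → take C=(4.7661,-4.8454) (cross=-29.022)
θ=256°: ex = (C−B)/|BC| = (0.8750,-0.4841); ey = (0.4841,0.8750)
θ=256°: P = B + -3.21·ex + 2.38·ey = (-2.1404,1.6960)
θ=290°: B = A + 2.00·(cos290°, sin290°) = (0.6840, -1.8794)
θ=290°: |BD| = 5.6384
θ=290°: circle(B,6.00) ∩ circle(D,5.00): a=3.7947, h=4.6476
θ=290°:   candidates: C₊=(2.7125,3.7673) cross=26.205; C₋=(5.8108,-4.9964) cross=-26.205
θ=290°:   branch - wants cross < 0 → take C=(5.8108,-4.9964) (cross=-26.205)
θ=290°: ex = (C−B)/|BC| = (0.8545,-0.5195); ey = (0.5195,0.8545)
θ=290°: P = B + -3.21·ex + 2.38·ey = (-0.8224,1.8219)

θ=256°: -2.14 1.70
θ=290°: -0.82 1.82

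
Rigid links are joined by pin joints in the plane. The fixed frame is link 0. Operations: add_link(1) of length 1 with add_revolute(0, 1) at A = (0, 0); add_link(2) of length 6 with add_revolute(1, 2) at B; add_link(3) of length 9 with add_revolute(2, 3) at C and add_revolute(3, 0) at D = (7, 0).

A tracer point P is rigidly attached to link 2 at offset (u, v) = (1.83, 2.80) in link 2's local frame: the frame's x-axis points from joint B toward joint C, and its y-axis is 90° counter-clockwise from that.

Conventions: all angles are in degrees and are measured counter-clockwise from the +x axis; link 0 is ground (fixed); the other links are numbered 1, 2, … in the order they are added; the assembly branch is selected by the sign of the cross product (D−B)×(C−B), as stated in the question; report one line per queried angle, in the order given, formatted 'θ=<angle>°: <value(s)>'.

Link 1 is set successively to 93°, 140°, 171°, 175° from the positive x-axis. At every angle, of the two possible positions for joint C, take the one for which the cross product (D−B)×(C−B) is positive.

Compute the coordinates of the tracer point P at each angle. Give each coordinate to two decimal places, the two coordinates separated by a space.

A=(0,0), D=(7.00,0)
θ=93°: B = A + 1.00·(cos93°, sin93°) = (-0.0523, 0.9986)
θ=93°: |BD| = 7.1227
θ=93°: circle(B,6.00) ∩ circle(D,9.00): a=0.4024, h=5.9865
θ=93°:   candidates: C₊=(1.1854,6.8696) cross=42.640; C₋=(-0.4932,-4.9852) cross=-42.640
θ=93°:   branch + wants cross > 0 → take C=(1.1854,6.8696) (cross=42.640)
θ=93°: ex = (C−B)/|BC| = (0.2063,0.9785); ey = (-0.9785,0.2063)
θ=93°: P = B + 1.83·ex + 2.80·ey = (-2.4146,3.3669)
θ=140°: B = A + 1.00·(cos140°, sin140°) = (-0.7660, 0.6428)
θ=140°: |BD| = 7.7926
θ=140°: circle(B,6.00) ∩ circle(D,9.00): a=1.0089, h=5.9146
θ=140°:   candidates: C₊=(0.7273,6.4540) cross=46.090; C₋=(-0.2484,-5.3348) cross=-46.090
θ=140°:   branch + wants cross > 0 → take C=(0.7273,6.4540) (cross=46.090)
θ=140°: ex = (C−B)/|BC| = (0.2489,0.9685); ey = (-0.9685,0.2489)
θ=140°: P = B + 1.83·ex + 2.80·ey = (-3.0224,3.1121)
θ=171°: B = A + 1.00·(cos171°, sin171°) = (-0.9877, 0.1564)
θ=171°: |BD| = 7.9892
θ=171°: circle(B,6.00) ∩ circle(D,9.00): a=1.1783, h=5.8832
θ=171°:   candidates: C₊=(0.3056,6.0154) cross=47.002; C₋=(0.0752,-5.7487) cross=-47.002
θ=171°:   branch + wants cross > 0 → take C=(0.3056,6.0154) (cross=47.002)
θ=171°: ex = (C−B)/|BC| = (0.2155,0.9765); ey = (-0.9765,0.2155)
θ=171°: P = B + 1.83·ex + 2.80·ey = (-3.3274,2.5470)
θ=175°: B = A + 1.00·(cos175°, sin175°) = (-0.9962, 0.0872)
θ=175°: |BD| = 7.9967
θ=175°: circle(B,6.00) ∩ circle(D,9.00): a=1.1847, h=5.8819
θ=175°:   candidates: C₊=(0.2525,5.9558) cross=47.035; C₋=(0.1243,-5.8073) cross=-47.035
θ=175°:   branch + wants cross > 0 → take C=(0.2525,5.9558) (cross=47.035)
θ=175°: ex = (C−B)/|BC| = (0.2081,0.9781); ey = (-0.9781,0.2081)
θ=175°: P = B + 1.83·ex + 2.80·ey = (-3.3540,2.4598)

θ=93°: -2.41 3.37
θ=140°: -3.02 3.11
θ=171°: -3.33 2.55
θ=175°: -3.35 2.46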